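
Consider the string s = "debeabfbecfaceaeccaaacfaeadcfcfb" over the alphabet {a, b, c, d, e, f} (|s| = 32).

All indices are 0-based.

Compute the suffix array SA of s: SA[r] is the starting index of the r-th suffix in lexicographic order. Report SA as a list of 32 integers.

[18, 19, 4, 11, 20, 25, 23, 14, 31, 2, 7, 5, 17, 16, 12, 9, 21, 29, 27, 26, 0, 3, 24, 13, 1, 15, 8, 10, 22, 30, 6, 28]

rank→(start, suffix):
  0 → (18, 'aaacfaeadcfcfb')
  1 → (19, 'aacfaeadcfcfb')
  2 → (4, 'abfbecfaceaeccaaacfaeadcfcfb')
  3 → (11, 'aceaeccaaacfaeadcfcfb')
  4 → (20, 'acfaeadcfcfb')
  5 → (25, 'adcfcfb')
  6 → (23, 'aeadcfcfb')
  7 → (14, 'aeccaaacfaeadcfcfb')
  8 → (31, 'b')
  9 → (2, 'beabfbecfaceaeccaaacfaeadcfcfb')
  10 → (7, 'becfaceaeccaaacfaeadcfcfb')
  11 → (5, 'bfbecfaceaeccaaacfaeadcfcfb')
  12 → (17, 'caaacfaeadcfcfb')
  13 → (16, 'ccaaacfaeadcfcfb')
  14 → (12, 'ceaeccaaacfaeadcfcfb')
  15 → (9, 'cfaceaeccaaacfaeadcfcfb')
  16 → (21, 'cfaeadcfcfb')
  17 → (29, 'cfb')
  18 → (27, 'cfcfb')
  19 → (26, 'dcfcfb')
  20 → (0, 'debeabfbecfaceaeccaaacfaeadcfcfb')
  21 → (3, 'eabfbecfaceaeccaaacfaeadcfcfb')
  22 → (24, 'eadcfcfb')
  23 → (13, 'eaeccaaacfaeadcfcfb')
  24 → (1, 'ebeabfbecfaceaeccaaacfaeadcfcfb')
  25 → (15, 'eccaaacfaeadcfcfb')
  26 → (8, 'ecfaceaeccaaacfaeadcfcfb')
  27 → (10, 'faceaeccaaacfaeadcfcfb')
  28 → (22, 'faeadcfcfb')
  29 → (30, 'fb')
  30 → (6, 'fbecfaceaeccaaacfaeadcfcfb')
  31 → (28, 'fcfb')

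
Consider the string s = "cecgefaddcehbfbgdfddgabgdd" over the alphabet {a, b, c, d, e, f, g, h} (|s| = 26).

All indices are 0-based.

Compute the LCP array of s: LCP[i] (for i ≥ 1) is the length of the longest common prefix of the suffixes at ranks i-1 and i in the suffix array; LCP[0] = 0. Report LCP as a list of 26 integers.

[0, 1, 0, 1, 3, 0, 2, 1, 0, 1, 1, 2, 2, 1, 1, 0, 1, 1, 0, 1, 1, 0, 1, 2, 1, 0]

sorted suffixes:
  #0 SA[0]=21  'abgdd'
  #1 SA[1]=6  'addcehbfbgdfddgabgdd'
  #2 SA[2]=12  'bfbgdfddgabgdd'
  #3 SA[3]=22  'bgdd'
  #4 SA[4]=14  'bgdfddgabgdd'
  #5 SA[5]=0  'cecgefaddcehbfbgdfddgabgdd'
  #6 SA[6]=9  'cehbfbgdfddgabgdd'
  #7 SA[7]=2  'cgefaddcehbfbgdfddgabgdd'
  #8 SA[8]=25  'd'
  #9 SA[9]=8  'dcehbfbgdfddgabgdd'
  #10 SA[10]=24  'dd'
  #11 SA[11]=7  'ddcehbfbgdfddgabgdd'
  #12 SA[12]=18  'ddgabgdd'
  #13 SA[13]=16  'dfddgabgdd'
  #14 SA[14]=19  'dgabgdd'
  #15 SA[15]=1  'ecgefaddcehbfbgdfddgabgdd'
  #16 SA[16]=4  'efaddcehbfbgdfddgabgdd'
  #17 SA[17]=10  'ehbfbgdfddgabgdd'
  #18 SA[18]=5  'faddcehbfbgdfddgabgdd'
  #19 SA[19]=13  'fbgdfddgabgdd'
  #20 SA[20]=17  'fddgabgdd'
  #21 SA[21]=20  'gabgdd'
  #22 SA[22]=23  'gdd'
  #23 SA[23]=15  'gdfddgabgdd'
  #24 SA[24]=3  'gefaddcehbfbgdfddgabgdd'
  #25 SA[25]=11  'hbfbgdfddgabgdd'

SA = [21, 6, 12, 22, 14, 0, 9, 2, 25, 8, 24, 7, 18, 16, 19, 1, 4, 10, 5, 13, 17, 20, 23, 15, 3, 11]
i: (SA[i-1],SA[i]) lcp shared
  1: (21,6) 1 'a'
  2: (6,12) 0 ''
  3: (12,22) 1 'b'
  4: (22,14) 3 'bgd'
  5: (14,0) 0 ''
  6: (0,9) 2 'ce'
  7: (9,2) 1 'c'
  8: (2,25) 0 ''
  9: (25,8) 1 'd'
  10: (8,24) 1 'd'
  11: (24,7) 2 'dd'
  12: (7,18) 2 'dd'
  13: (18,16) 1 'd'
  14: (16,19) 1 'd'
  15: (19,1) 0 ''
  16: (1,4) 1 'e'
  17: (4,10) 1 'e'
  18: (10,5) 0 ''
  19: (5,13) 1 'f'
  20: (13,17) 1 'f'
  21: (17,20) 0 ''
  22: (20,23) 1 'g'
  23: (23,15) 2 'gd'
  24: (15,3) 1 'g'
  25: (3,11) 0 ''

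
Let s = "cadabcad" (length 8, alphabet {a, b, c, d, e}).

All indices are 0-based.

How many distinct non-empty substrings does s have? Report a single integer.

sorted suffixes:
  #0 SA[0]=3  'abcad'
  #1 SA[1]=6  'ad'
  #2 SA[2]=1  'adabcad'
  #3 SA[3]=4  'bcad'
  #4 SA[4]=5  'cad'
  #5 SA[5]=0  'cadabcad'
  #6 SA[6]=7  'd'
  #7 SA[7]=2  'dabcad'

SA = [3, 6, 1, 4, 5, 0, 7, 2]
i: (SA[i-1],SA[i]) lcp shared
  1: (3,6) 1 'a'
  2: (6,1) 2 'ad'
  3: (1,4) 0 ''
  4: (4,5) 0 ''
  5: (5,0) 3 'cad'
  6: (0,7) 0 ''
  7: (7,2) 1 'd'

n(n+1)/2 = 8·9/2 = 36
Σ LCP = 0 + 1 + 2 + 0 + 0 + 3 + 0 + 1 = 7
distinct = 36 − 7 = 29

29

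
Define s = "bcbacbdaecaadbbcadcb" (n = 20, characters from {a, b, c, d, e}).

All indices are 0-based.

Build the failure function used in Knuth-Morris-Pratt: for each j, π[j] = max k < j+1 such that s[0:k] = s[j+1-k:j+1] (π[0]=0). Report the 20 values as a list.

π[0] = 0
j=1 s[j]='c': π[1]=0 (border '')
j=2 s[j]='b': π[2]=1 (border 'b')
j=3 s[j]='a': k: 1→0; π[3]=0 (border '')
j=4 s[j]='c': π[4]=0 (border '')
j=5 s[j]='b': π[5]=1 (border 'b')
j=6 s[j]='d': k: 1→0; π[6]=0 (border '')
j=7 s[j]='a': π[7]=0 (border '')
j=8 s[j]='e': π[8]=0 (border '')
j=9 s[j]='c': π[9]=0 (border '')
j=10 s[j]='a': π[10]=0 (border '')
j=11 s[j]='a': π[11]=0 (border '')
j=12 s[j]='d': π[12]=0 (border '')
j=13 s[j]='b': π[13]=1 (border 'b')
j=14 s[j]='b': k: 1→0; π[14]=1 (border 'b')
j=15 s[j]='c': π[15]=2 (border 'bc')
j=16 s[j]='a': k: 2→0; π[16]=0 (border '')
j=17 s[j]='d': π[17]=0 (border '')
j=18 s[j]='c': π[18]=0 (border '')
j=19 s[j]='b': π[19]=1 (border 'b')

[0, 0, 1, 0, 0, 1, 0, 0, 0, 0, 0, 0, 0, 1, 1, 2, 0, 0, 0, 1]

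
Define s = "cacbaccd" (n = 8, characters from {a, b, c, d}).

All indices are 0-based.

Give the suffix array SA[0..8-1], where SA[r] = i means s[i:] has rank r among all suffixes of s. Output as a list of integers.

rank | idx | suffix
   0 |   1 | acbaccd
   1 |   4 | accd
   2 |   3 | baccd
   3 |   0 | cacbaccd
   4 |   2 | cbaccd
   5 |   5 | ccd
   6 |   6 | cd
   7 |   7 | d

[1, 4, 3, 0, 2, 5, 6, 7]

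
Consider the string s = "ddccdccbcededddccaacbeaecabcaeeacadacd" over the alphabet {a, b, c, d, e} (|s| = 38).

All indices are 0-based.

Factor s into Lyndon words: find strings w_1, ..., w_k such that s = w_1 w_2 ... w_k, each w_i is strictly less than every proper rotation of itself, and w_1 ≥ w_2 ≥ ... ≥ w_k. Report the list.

emit factor 1: 'd' (i=0, period=1)
emit factor 2: 'd' (i=1, period=1)
emit factor 3: 'ccd' (i=2, period=3)
emit factor 4: 'c' (i=5, period=1)
emit factor 5: 'c' (i=6, period=1)
emit factor 6: 'bcededddcc' (i=7, period=10)
emit factor 7: 'aacbeaecabcaeeacadacd' (i=17, period=21)

["d", "d", "ccd", "c", "c", "bcededddcc", "aacbeaecabcaeeacadacd"]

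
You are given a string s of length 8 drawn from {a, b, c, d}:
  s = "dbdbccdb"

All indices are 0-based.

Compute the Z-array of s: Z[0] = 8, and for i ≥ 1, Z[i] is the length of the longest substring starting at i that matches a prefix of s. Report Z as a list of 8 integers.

[8, 0, 2, 0, 0, 0, 2, 0]

Z[0]=8
i=1: i≥r, start 0; Z[1]=0
i=2: i≥r, start 0; Z[2]=2 scan→box=[2,4)
i=3: min(r-i=1, Z[1]=0)=0; Z[3]=0
i=4: i≥r, start 0; Z[4]=0
i=5: i≥r, start 0; Z[5]=0
i=6: i≥r, start 0; Z[6]=2 scan→box=[6,8)
i=7: min(r-i=1, Z[1]=0)=0; Z[7]=0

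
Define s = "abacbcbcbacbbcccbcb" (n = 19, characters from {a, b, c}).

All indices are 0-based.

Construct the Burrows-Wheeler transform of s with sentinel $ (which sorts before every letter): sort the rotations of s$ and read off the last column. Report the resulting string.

rank  rotation              last
    0  $abacbcbcbacbbcccbcb  b
    1  abacbcbcbacbbcccbcb$  $
    2  acbbcccbcb$abacbcbcb  b
    3  acbcbcbacbbcccbcb$ab  b
    4  b$abacbcbcbacbbcccbc  c
    5  bacbbcccbcb$abacbcbc  c
    6  bacbcbcbacbbcccbcb$a  a
    7  bbcccbcb$abacbcbcbac  c
    8  bcb$abacbcbcbacbbccc  c
    9  bcbacbbcccbcb$abacbc  c
   10  bcbcbacbbcccbcb$abac  c
   11  bcccbcb$abacbcbcbacb  b
   12  cb$abacbcbcbacbbcccb  b
   13  cbacbbcccbcb$abacbcb  b
   14  cbbcccbcb$abacbcbcba  a
   15  cbcb$abacbcbcbacbbcc  c
   16  cbcbacbbcccbcb$abacb  b
   17  cbcbcbacbbcccbcb$aba  a
   18  ccbcb$abacbcbcbacbbc  c
   19  cccbcb$abacbcbcbacbb  b

b$bbccaccccbbbacbacb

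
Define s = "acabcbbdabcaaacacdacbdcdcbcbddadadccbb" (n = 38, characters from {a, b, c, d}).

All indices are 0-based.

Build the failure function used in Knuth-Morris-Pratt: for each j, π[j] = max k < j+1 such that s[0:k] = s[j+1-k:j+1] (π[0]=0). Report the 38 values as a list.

π[0] = 0
j=1 s[j]='c': π[1]=0 (border '')
j=2 s[j]='a': π[2]=1 (border 'a')
j=3 s[j]='b': k: 1→0; π[3]=0 (border '')
j=4 s[j]='c': π[4]=0 (border '')
j=5 s[j]='b': π[5]=0 (border '')
j=6 s[j]='b': π[6]=0 (border '')
j=7 s[j]='d': π[7]=0 (border '')
j=8 s[j]='a': π[8]=1 (border 'a')
j=9 s[j]='b': k: 1→0; π[9]=0 (border '')
j=10 s[j]='c': π[10]=0 (border '')
j=11 s[j]='a': π[11]=1 (border 'a')
j=12 s[j]='a': k: 1→0; π[12]=1 (border 'a')
j=13 s[j]='a': k: 1→0; π[13]=1 (border 'a')
j=14 s[j]='c': π[14]=2 (border 'ac')
j=15 s[j]='a': π[15]=3 (border 'aca')
j=16 s[j]='c': k: 3→1; π[16]=2 (border 'ac')
j=17 s[j]='d': k: 2→0; π[17]=0 (border '')
j=18 s[j]='a': π[18]=1 (border 'a')
j=19 s[j]='c': π[19]=2 (border 'ac')
j=20 s[j]='b': k: 2→0; π[20]=0 (border '')
j=21 s[j]='d': π[21]=0 (border '')
j=22 s[j]='c': π[22]=0 (border '')
j=23 s[j]='d': π[23]=0 (border '')
j=24 s[j]='c': π[24]=0 (border '')
j=25 s[j]='b': π[25]=0 (border '')
j=26 s[j]='c': π[26]=0 (border '')
j=27 s[j]='b': π[27]=0 (border '')
j=28 s[j]='d': π[28]=0 (border '')
j=29 s[j]='d': π[29]=0 (border '')
j=30 s[j]='a': π[30]=1 (border 'a')
j=31 s[j]='d': k: 1→0; π[31]=0 (border '')
j=32 s[j]='a': π[32]=1 (border 'a')
j=33 s[j]='d': k: 1→0; π[33]=0 (border '')
j=34 s[j]='c': π[34]=0 (border '')
j=35 s[j]='c': π[35]=0 (border '')
j=36 s[j]='b': π[36]=0 (border '')
j=37 s[j]='b': π[37]=0 (border '')

[0, 0, 1, 0, 0, 0, 0, 0, 1, 0, 0, 1, 1, 1, 2, 3, 2, 0, 1, 2, 0, 0, 0, 0, 0, 0, 0, 0, 0, 0, 1, 0, 1, 0, 0, 0, 0, 0]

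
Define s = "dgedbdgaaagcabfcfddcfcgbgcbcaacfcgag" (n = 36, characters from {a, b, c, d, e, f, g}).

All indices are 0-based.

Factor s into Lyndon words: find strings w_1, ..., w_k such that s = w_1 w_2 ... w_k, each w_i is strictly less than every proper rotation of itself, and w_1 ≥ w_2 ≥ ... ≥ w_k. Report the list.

["dge", "d", "bdg", "aaagcabfcfddcfcgbgcbcaacfcgag"]

emit factor 1: 'dge' (i=0, period=3)
emit factor 2: 'd' (i=3, period=1)
emit factor 3: 'bdg' (i=4, period=3)
emit factor 4: 'aaagcabfcfddcfcgbgcbcaacfcgag' (i=7, period=29)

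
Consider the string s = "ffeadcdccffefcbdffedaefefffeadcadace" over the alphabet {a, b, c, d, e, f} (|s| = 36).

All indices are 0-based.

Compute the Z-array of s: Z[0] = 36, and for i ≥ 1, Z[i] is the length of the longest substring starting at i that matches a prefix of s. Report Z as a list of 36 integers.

[36, 1, 0, 0, 0, 0, 0, 0, 0, 3, 1, 0, 1, 0, 0, 0, 3, 1, 0, 0, 0, 0, 1, 0, 2, 6, 1, 0, 0, 0, 0, 0, 0, 0, 0, 0]

Z[0]=36
i=1: fresh scan; Z[1]=1 grow→box=[1,2)
i=2: fresh scan; Z[2]=0
i=3: fresh scan; Z[3]=0
i=4: fresh scan; Z[4]=0
i=5: fresh scan; Z[5]=0
i=6: fresh scan; Z[6]=0
i=7: fresh scan; Z[7]=0
i=8: fresh scan; Z[8]=0
i=9: fresh scan; Z[9]=3 grow→box=[9,12)
i=10: min(r-i=2, Z[1]=1)=1; Z[10]=1
i=11: min(r-i=1, Z[2]=0)=0; Z[11]=0
i=12: fresh scan; Z[12]=1 grow→box=[12,13)
i=13: fresh scan; Z[13]=0
i=14: fresh scan; Z[14]=0
i=15: fresh scan; Z[15]=0
i=16: fresh scan; Z[16]=3 grow→box=[16,19)
i=17: min(r-i=2, Z[1]=1)=1; Z[17]=1
i=18: min(r-i=1, Z[2]=0)=0; Z[18]=0
i=19: fresh scan; Z[19]=0
i=20: fresh scan; Z[20]=0
i=21: fresh scan; Z[21]=0
i=22: fresh scan; Z[22]=1 grow→box=[22,23)
i=23: fresh scan; Z[23]=0
i=24: fresh scan; Z[24]=2 grow→box=[24,26)
i=25: min(r-i=1, Z[1]=1)=1; Z[25]=6 grow→box=[25,31)
i=26: min(r-i=5, Z[1]=1)=1; Z[26]=1
i=27: min(r-i=4, Z[2]=0)=0; Z[27]=0
i=28: min(r-i=3, Z[3]=0)=0; Z[28]=0
i=29: min(r-i=2, Z[4]=0)=0; Z[29]=0
i=30: min(r-i=1, Z[5]=0)=0; Z[30]=0
i=31: fresh scan; Z[31]=0
i=32: fresh scan; Z[32]=0
i=33: fresh scan; Z[33]=0
i=34: fresh scan; Z[34]=0
i=35: fresh scan; Z[35]=0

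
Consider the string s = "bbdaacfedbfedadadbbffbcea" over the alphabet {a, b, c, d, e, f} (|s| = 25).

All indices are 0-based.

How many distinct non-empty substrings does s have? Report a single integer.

296

rank→(start, suffix):
  0 → (24, 'a')
  1 → (3, 'aacfedbfedadadbbffbcea')
  2 → (4, 'acfedbfedadadbbffbcea')
  3 → (13, 'adadbbffbcea')
  4 → (15, 'adbbffbcea')
  5 → (0, 'bbdaacfedbfedadadbbffbcea')
  6 → (17, 'bbffbcea')
  7 → (21, 'bcea')
  8 → (1, 'bdaacfedbfedadadbbffbcea')
  9 → (9, 'bfedadadbbffbcea')
  10 → (18, 'bffbcea')
  11 → (22, 'cea')
  12 → (5, 'cfedbfedadadbbffbcea')
  13 → (2, 'daacfedbfedadadbbffbcea')
  14 → (12, 'dadadbbffbcea')
  15 → (14, 'dadbbffbcea')
  16 → (16, 'dbbffbcea')
  17 → (8, 'dbfedadadbbffbcea')
  18 → (23, 'ea')
  19 → (11, 'edadadbbffbcea')
  20 → (7, 'edbfedadadbbffbcea')
  21 → (20, 'fbcea')
  22 → (10, 'fedadadbbffbcea')
  23 → (6, 'fedbfedadadbbffbcea')
  24 → (19, 'ffbcea')

SA = [24, 3, 4, 13, 15, 0, 17, 21, 1, 9, 18, 22, 5, 2, 12, 14, 16, 8, 23, 11, 7, 20, 10, 6, 19]
[i] adj suffixes → lcp
  [1] 24/3 → 1 ('a')
  [2] 3/4 → 1 ('a')
  [3] 4/13 → 1 ('a')
  [4] 13/15 → 2 ('ad')
  [5] 15/0 → 0 ('')
  [6] 0/17 → 2 ('bb')
  [7] 17/21 → 1 ('b')
  [8] 21/1 → 1 ('b')
  [9] 1/9 → 1 ('b')
  [10] 9/18 → 2 ('bf')
  [11] 18/22 → 0 ('')
  [12] 22/5 → 1 ('c')
  [13] 5/2 → 0 ('')
  [14] 2/12 → 2 ('da')
  [15] 12/14 → 3 ('dad')
  [16] 14/16 → 1 ('d')
  [17] 16/8 → 2 ('db')
  [18] 8/23 → 0 ('')
  [19] 23/11 → 1 ('e')
  [20] 11/7 → 2 ('ed')
  [21] 7/20 → 0 ('')
  [22] 20/10 → 1 ('f')
  [23] 10/6 → 3 ('fed')
  [24] 6/19 → 1 ('f')

n(n+1)/2 = 25·26/2 = 325
Σ LCP = 0 + 1 + 1 + 1 + 2 + 0 + 2 + 1 + 1 + 1 + 2 + 0 + 1 + 0 + 2 + 3 + 1 + 2 + 0 + 1 + 2 + 0 + 1 + 3 + 1 = 29
distinct = 325 − 29 = 296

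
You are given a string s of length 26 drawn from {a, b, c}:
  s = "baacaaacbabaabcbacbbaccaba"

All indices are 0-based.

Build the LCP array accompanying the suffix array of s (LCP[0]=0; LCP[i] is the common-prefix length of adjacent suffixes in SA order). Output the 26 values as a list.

rank→(start, suffix):
  0 → (25, 'a')
  1 → (4, 'aaacbabaabcbacbbaccaba')
  2 → (11, 'aabcbacbbaccaba')
  3 → (1, 'aacaaacbabaabcbacbbaccaba')
  4 → (5, 'aacbabaabcbacbbaccaba')
  5 → (23, 'aba')
  6 → (9, 'abaabcbacbbaccaba')
  7 → (12, 'abcbacbbaccaba')
  8 → (2, 'acaaacbabaabcbacbbaccaba')
  9 → (6, 'acbabaabcbacbbaccaba')
  10 → (16, 'acbbaccaba')
  11 → (20, 'accaba')
  12 → (24, 'ba')
  13 → (10, 'baabcbacbbaccaba')
  14 → (0, 'baacaaacbabaabcbacbbaccaba')
  15 → (8, 'babaabcbacbbaccaba')
  16 → (15, 'bacbbaccaba')
  17 → (19, 'baccaba')
  18 → (18, 'bbaccaba')
  19 → (13, 'bcbacbbaccaba')
  20 → (3, 'caaacbabaabcbacbbaccaba')
  21 → (22, 'caba')
  22 → (7, 'cbabaabcbacbbaccaba')
  23 → (14, 'cbacbbaccaba')
  24 → (17, 'cbbaccaba')
  25 → (21, 'ccaba')

SA = [25, 4, 11, 1, 5, 23, 9, 12, 2, 6, 16, 20, 24, 10, 0, 8, 15, 19, 18, 13, 3, 22, 7, 14, 17, 21]
rank  pair      lcp
   1  s[25:],s[4:]  1  'a'
   2  s[4:],s[11:]  2  'aa'
   3  s[11:],s[1:]  2  'aa'
   4  s[1:],s[5:]  3  'aac'
   5  s[5:],s[23:]  1  'a'
   6  s[23:],s[9:]  3  'aba'
   7  s[9:],s[12:]  2  'ab'
   8  s[12:],s[2:]  1  'a'
   9  s[2:],s[6:]  2  'ac'
  10  s[6:],s[16:]  3  'acb'
  11  s[16:],s[20:]  2  'ac'
  12  s[20:],s[24:]  0  ''
  13  s[24:],s[10:]  2  'ba'
  14  s[10:],s[0:]  3  'baa'
  15  s[0:],s[8:]  2  'ba'
  16  s[8:],s[15:]  2  'ba'
  17  s[15:],s[19:]  3  'bac'
  18  s[19:],s[18:]  1  'b'
  19  s[18:],s[13:]  1  'b'
  20  s[13:],s[3:]  0  ''
  21  s[3:],s[22:]  2  'ca'
  22  s[22:],s[7:]  1  'c'
  23  s[7:],s[14:]  3  'cba'
  24  s[14:],s[17:]  2  'cb'
  25  s[17:],s[21:]  1  'c'

[0, 1, 2, 2, 3, 1, 3, 2, 1, 2, 3, 2, 0, 2, 3, 2, 2, 3, 1, 1, 0, 2, 1, 3, 2, 1]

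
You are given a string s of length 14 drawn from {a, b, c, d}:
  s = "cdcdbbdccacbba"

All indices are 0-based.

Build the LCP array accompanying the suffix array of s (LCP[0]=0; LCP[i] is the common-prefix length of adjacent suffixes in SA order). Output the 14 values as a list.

rank→(start, suffix):
  0 → (13, 'a')
  1 → (9, 'acbba')
  2 → (12, 'ba')
  3 → (11, 'bba')
  4 → (4, 'bbdccacbba')
  5 → (5, 'bdccacbba')
  6 → (8, 'cacbba')
  7 → (10, 'cbba')
  8 → (7, 'ccacbba')
  9 → (2, 'cdbbdccacbba')
  10 → (0, 'cdcdbbdccacbba')
  11 → (3, 'dbbdccacbba')
  12 → (6, 'dccacbba')
  13 → (1, 'dcdbbdccacbba')

SA = [13, 9, 12, 11, 4, 5, 8, 10, 7, 2, 0, 3, 6, 1]
[i] adj suffixes → lcp
  [1] 13/9 → 1 ('a')
  [2] 9/12 → 0 ('')
  [3] 12/11 → 1 ('b')
  [4] 11/4 → 2 ('bb')
  [5] 4/5 → 1 ('b')
  [6] 5/8 → 0 ('')
  [7] 8/10 → 1 ('c')
  [8] 10/7 → 1 ('c')
  [9] 7/2 → 1 ('c')
  [10] 2/0 → 2 ('cd')
  [11] 0/3 → 0 ('')
  [12] 3/6 → 1 ('d')
  [13] 6/1 → 2 ('dc')

[0, 1, 0, 1, 2, 1, 0, 1, 1, 1, 2, 0, 1, 2]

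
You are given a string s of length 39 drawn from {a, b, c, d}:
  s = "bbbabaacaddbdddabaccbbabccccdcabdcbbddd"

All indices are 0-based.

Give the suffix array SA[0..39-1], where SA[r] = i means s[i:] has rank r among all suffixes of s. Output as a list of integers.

[5, 3, 15, 22, 30, 6, 17, 8, 4, 2, 21, 16, 1, 20, 0, 34, 23, 31, 35, 11, 29, 7, 19, 33, 18, 24, 25, 26, 27, 38, 14, 10, 28, 32, 37, 13, 9, 36, 12]

rank | idx | suffix
   0 |   5 | aacaddbdddabaccbbabccccdcabdcbbddd
   1 |   3 | abaacaddbdddabaccbbabccccdcabdcbbddd
   2 |  15 | abaccbbabccccdcabdcbbddd
   3 |  22 | abccccdcabdcbbddd
   4 |  30 | abdcbbddd
   5 |   6 | acaddbdddabaccbbabccccdcabdcbbddd
   6 |  17 | accbbabccccdcabdcbbddd
   7 |   8 | addbdddabaccbbabccccdcabdcbbddd
   8 |   4 | baacaddbdddabaccbbabccccdcabdcbbddd
   9 |   2 | babaacaddbdddabaccbbabccccdcabdcbbddd
  10 |  21 | babccccdcabdcbbddd
  11 |  16 | baccbbabccccdcabdcbbddd
  12 |   1 | bbabaacaddbdddabaccbbabccccdcabdcbbddd
  13 |  20 | bbabccccdcabdcbbddd
  14 |   0 | bbbabaacaddbdddabaccbbabccccdcabdcbbddd
  15 |  34 | bbddd
  16 |  23 | bccccdcabdcbbddd
  17 |  31 | bdcbbddd
  18 |  35 | bddd
  19 |  11 | bdddabaccbbabccccdcabdcbbddd
  20 |  29 | cabdcbbddd
  21 |   7 | caddbdddabaccbbabccccdcabdcbbddd
  22 |  19 | cbbabccccdcabdcbbddd
  23 |  33 | cbbddd
  24 |  18 | ccbbabccccdcabdcbbddd
  25 |  24 | ccccdcabdcbbddd
  26 |  25 | cccdcabdcbbddd
  27 |  26 | ccdcabdcbbddd
  28 |  27 | cdcabdcbbddd
  29 |  38 | d
  30 |  14 | dabaccbbabccccdcabdcbbddd
  31 |  10 | dbdddabaccbbabccccdcabdcbbddd
  32 |  28 | dcabdcbbddd
  33 |  32 | dcbbddd
  34 |  37 | dd
  35 |  13 | ddabaccbbabccccdcabdcbbddd
  36 |   9 | ddbdddabaccbbabccccdcabdcbbddd
  37 |  36 | ddd
  38 |  12 | dddabaccbbabccccdcabdcbbddd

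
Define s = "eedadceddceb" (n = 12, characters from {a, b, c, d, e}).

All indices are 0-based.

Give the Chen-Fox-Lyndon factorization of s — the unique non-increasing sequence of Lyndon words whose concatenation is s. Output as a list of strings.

emit factor 1: 'e' (i=0, period=1)
emit factor 2: 'e' (i=1, period=1)
emit factor 3: 'd' (i=2, period=1)
emit factor 4: 'adceddceb' (i=3, period=9)

["e", "e", "d", "adceddceb"]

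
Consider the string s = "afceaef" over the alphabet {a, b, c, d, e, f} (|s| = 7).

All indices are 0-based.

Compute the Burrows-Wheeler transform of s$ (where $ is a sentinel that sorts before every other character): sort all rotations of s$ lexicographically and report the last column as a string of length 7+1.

rank  rotation  last
    0  $afceaef  f
    1  aef$afce  e
    2  afceaef$  $
    3  ceaef$af  f
    4  eaef$afc  c
    5  ef$afcea  a
    6  f$afceae  e
    7  fceaef$a  a

fe$fcaea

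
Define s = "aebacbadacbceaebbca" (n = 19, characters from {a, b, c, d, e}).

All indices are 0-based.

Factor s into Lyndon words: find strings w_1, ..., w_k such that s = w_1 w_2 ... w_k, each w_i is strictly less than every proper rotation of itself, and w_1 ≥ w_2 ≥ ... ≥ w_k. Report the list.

["aeb", "acbadacbceaebbc", "a"]

emit factor 1: 'aeb' (i=0, period=3)
emit factor 2: 'acbadacbceaebbc' (i=3, period=15)
emit factor 3: 'a' (i=18, period=1)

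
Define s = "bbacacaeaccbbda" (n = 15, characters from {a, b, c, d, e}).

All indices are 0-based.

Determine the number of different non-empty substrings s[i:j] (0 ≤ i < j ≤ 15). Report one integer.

105

rank | idx | suffix
   0 |  14 | a
   1 |   2 | acacaeaccbbda
   2 |   4 | acaeaccbbda
   3 |   8 | accbbda
   4 |   6 | aeaccbbda
   5 |   1 | bacacaeaccbbda
   6 |   0 | bbacacaeaccbbda
   7 |  11 | bbda
   8 |  12 | bda
   9 |   3 | cacaeaccbbda
  10 |   5 | caeaccbbda
  11 |  10 | cbbda
  12 |   9 | ccbbda
  13 |  13 | da
  14 |   7 | eaccbbda

SA = [14, 2, 4, 8, 6, 1, 0, 11, 12, 3, 5, 10, 9, 13, 7]
i: (SA[i-1],SA[i]) lcp shared
  1: (14,2) 1 'a'
  2: (2,4) 3 'aca'
  3: (4,8) 2 'ac'
  4: (8,6) 1 'a'
  5: (6,1) 0 ''
  6: (1,0) 1 'b'
  7: (0,11) 2 'bb'
  8: (11,12) 1 'b'
  9: (12,3) 0 ''
  10: (3,5) 2 'ca'
  11: (5,10) 1 'c'
  12: (10,9) 1 'c'
  13: (9,13) 0 ''
  14: (13,7) 0 ''

n(n+1)/2 = 15·16/2 = 120
Σ LCP = 0 + 1 + 3 + 2 + 1 + 0 + 1 + 2 + 1 + 0 + 2 + 1 + 1 + 0 + 0 = 15
distinct = 120 − 15 = 105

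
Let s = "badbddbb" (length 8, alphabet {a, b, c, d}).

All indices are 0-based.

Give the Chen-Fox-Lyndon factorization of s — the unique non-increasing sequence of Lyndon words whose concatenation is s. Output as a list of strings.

["b", "adbddbb"]

emit factor 1: 'b' (i=0, period=1)
emit factor 2: 'adbddbb' (i=1, period=7)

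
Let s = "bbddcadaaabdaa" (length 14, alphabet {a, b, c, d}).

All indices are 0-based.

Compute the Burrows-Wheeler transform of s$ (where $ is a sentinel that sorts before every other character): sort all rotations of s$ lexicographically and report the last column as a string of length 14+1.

rank  rotation         last
    0  $bbddcadaaabdaa  a
    1  a$bbddcadaaabda  a
    2  aa$bbddcadaaabd  d
    3  aaabdaa$bbddcad  d
    4  aabdaa$bbddcada  a
    5  abdaa$bbddcadaa  a
    6  adaaabdaa$bbddc  c
    7  bbddcadaaabdaa$  $
    8  bdaa$bbddcadaaa  a
    9  bddcadaaabdaa$b  b
   10  cadaaabdaa$bbdd  d
   11  daa$bbddcadaaab  b
   12  daaabdaa$bbddca  a
   13  dcadaaabdaa$bbd  d
   14  ddcadaaabdaa$bb  b

aaddaac$abdbadb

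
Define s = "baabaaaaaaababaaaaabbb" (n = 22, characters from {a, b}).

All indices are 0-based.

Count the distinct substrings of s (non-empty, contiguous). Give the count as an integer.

183

rank→(start, suffix):
  0 → (4, 'aaaaaaababaaaaabbb')
  1 → (5, 'aaaaaababaaaaabbb')
  2 → (6, 'aaaaababaaaaabbb')
  3 → (14, 'aaaaabbb')
  4 → (7, 'aaaababaaaaabbb')
  5 → (15, 'aaaabbb')
  6 → (8, 'aaababaaaaabbb')
  7 → (16, 'aaabbb')
  8 → (1, 'aabaaaaaaababaaaaabbb')
  9 → (9, 'aababaaaaabbb')
  10 → (17, 'aabbb')
  11 → (2, 'abaaaaaaababaaaaabbb')
  12 → (12, 'abaaaaabbb')
  13 → (10, 'ababaaaaabbb')
  14 → (18, 'abbb')
  15 → (21, 'b')
  16 → (3, 'baaaaaaababaaaaabbb')
  17 → (13, 'baaaaabbb')
  18 → (0, 'baabaaaaaaababaaaaabbb')
  19 → (11, 'babaaaaabbb')
  20 → (20, 'bb')
  21 → (19, 'bbb')

SA = [4, 5, 6, 14, 7, 15, 8, 16, 1, 9, 17, 2, 12, 10, 18, 21, 3, 13, 0, 11, 20, 19]
i: (SA[i-1],SA[i]) lcp shared
  1: (4,5) 6 'aaaaaa'
  2: (5,6) 5 'aaaaa'
  3: (6,14) 6 'aaaaab'
  4: (14,7) 4 'aaaa'
  5: (7,15) 5 'aaaab'
  6: (15,8) 3 'aaa'
  7: (8,16) 4 'aaab'
  8: (16,1) 2 'aa'
  9: (1,9) 4 'aaba'
  10: (9,17) 3 'aab'
  11: (17,2) 1 'a'
  12: (2,12) 7 'abaaaaa'
  13: (12,10) 3 'aba'
  14: (10,18) 2 'ab'
  15: (18,21) 0 ''
  16: (21,3) 1 'b'
  17: (3,13) 6 'baaaaa'
  18: (13,0) 3 'baa'
  19: (0,11) 2 'ba'
  20: (11,20) 1 'b'
  21: (20,19) 2 'bb'

n(n+1)/2 = 22·23/2 = 253
Σ LCP = 0 + 6 + 5 + 6 + 4 + 5 + 3 + 4 + 2 + 4 + 3 + 1 + 7 + 3 + 2 + 0 + 1 + 6 + 3 + 2 + 1 + 2 = 70
distinct = 253 − 70 = 183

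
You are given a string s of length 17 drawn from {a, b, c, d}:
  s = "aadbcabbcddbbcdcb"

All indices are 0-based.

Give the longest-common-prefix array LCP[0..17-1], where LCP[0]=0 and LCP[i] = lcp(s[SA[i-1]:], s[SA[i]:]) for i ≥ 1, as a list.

rank→(start, suffix):
  0 → (0, 'aadbcabbcddbbcdcb')
  1 → (5, 'abbcddbbcdcb')
  2 → (1, 'adbcabbcddbbcdcb')
  3 → (16, 'b')
  4 → (11, 'bbcdcb')
  5 → (6, 'bbcddbbcdcb')
  6 → (3, 'bcabbcddbbcdcb')
  7 → (12, 'bcdcb')
  8 → (7, 'bcddbbcdcb')
  9 → (4, 'cabbcddbbcdcb')
  10 → (15, 'cb')
  11 → (13, 'cdcb')
  12 → (8, 'cddbbcdcb')
  13 → (10, 'dbbcdcb')
  14 → (2, 'dbcabbcddbbcdcb')
  15 → (14, 'dcb')
  16 → (9, 'ddbbcdcb')

SA = [0, 5, 1, 16, 11, 6, 3, 12, 7, 4, 15, 13, 8, 10, 2, 14, 9]
rank  pair      lcp
   1  s[0:],s[5:]  1  'a'
   2  s[5:],s[1:]  1  'a'
   3  s[1:],s[16:]  0  ''
   4  s[16:],s[11:]  1  'b'
   5  s[11:],s[6:]  4  'bbcd'
   6  s[6:],s[3:]  1  'b'
   7  s[3:],s[12:]  2  'bc'
   8  s[12:],s[7:]  3  'bcd'
   9  s[7:],s[4:]  0  ''
  10  s[4:],s[15:]  1  'c'
  11  s[15:],s[13:]  1  'c'
  12  s[13:],s[8:]  2  'cd'
  13  s[8:],s[10:]  0  ''
  14  s[10:],s[2:]  2  'db'
  15  s[2:],s[14:]  1  'd'
  16  s[14:],s[9:]  1  'd'

[0, 1, 1, 0, 1, 4, 1, 2, 3, 0, 1, 1, 2, 0, 2, 1, 1]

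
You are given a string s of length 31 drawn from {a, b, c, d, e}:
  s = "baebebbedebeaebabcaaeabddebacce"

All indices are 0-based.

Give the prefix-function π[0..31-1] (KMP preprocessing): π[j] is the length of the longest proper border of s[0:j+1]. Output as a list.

π[0] = 0
j=1 s[j]='a': π[1]=0 (border '')
j=2 s[j]='e': π[2]=0 (border '')
j=3 s[j]='b': π[3]=1 (border 'b')
j=4 s[j]='e': k: 1→0; π[4]=0 (border '')
j=5 s[j]='b': π[5]=1 (border 'b')
j=6 s[j]='b': k: 1→0; π[6]=1 (border 'b')
j=7 s[j]='e': k: 1→0; π[7]=0 (border '')
j=8 s[j]='d': π[8]=0 (border '')
j=9 s[j]='e': π[9]=0 (border '')
j=10 s[j]='b': π[10]=1 (border 'b')
j=11 s[j]='e': k: 1→0; π[11]=0 (border '')
j=12 s[j]='a': π[12]=0 (border '')
j=13 s[j]='e': π[13]=0 (border '')
j=14 s[j]='b': π[14]=1 (border 'b')
j=15 s[j]='a': π[15]=2 (border 'ba')
j=16 s[j]='b': k: 2→0; π[16]=1 (border 'b')
j=17 s[j]='c': k: 1→0; π[17]=0 (border '')
j=18 s[j]='a': π[18]=0 (border '')
j=19 s[j]='a': π[19]=0 (border '')
j=20 s[j]='e': π[20]=0 (border '')
j=21 s[j]='a': π[21]=0 (border '')
j=22 s[j]='b': π[22]=1 (border 'b')
j=23 s[j]='d': k: 1→0; π[23]=0 (border '')
j=24 s[j]='d': π[24]=0 (border '')
j=25 s[j]='e': π[25]=0 (border '')
j=26 s[j]='b': π[26]=1 (border 'b')
j=27 s[j]='a': π[27]=2 (border 'ba')
j=28 s[j]='c': k: 2→0; π[28]=0 (border '')
j=29 s[j]='c': π[29]=0 (border '')
j=30 s[j]='e': π[30]=0 (border '')

[0, 0, 0, 1, 0, 1, 1, 0, 0, 0, 1, 0, 0, 0, 1, 2, 1, 0, 0, 0, 0, 0, 1, 0, 0, 0, 1, 2, 0, 0, 0]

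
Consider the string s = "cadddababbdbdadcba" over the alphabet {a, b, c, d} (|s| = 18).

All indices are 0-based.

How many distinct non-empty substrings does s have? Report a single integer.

sorted suffixes:
  #0 SA[0]=17  'a'
  #1 SA[1]=5  'ababbdbdadcba'
  #2 SA[2]=7  'abbdbdadcba'
  #3 SA[3]=13  'adcba'
  #4 SA[4]=1  'adddababbdbdadcba'
  #5 SA[5]=16  'ba'
  #6 SA[6]=6  'babbdbdadcba'
  #7 SA[7]=8  'bbdbdadcba'
  #8 SA[8]=11  'bdadcba'
  #9 SA[9]=9  'bdbdadcba'
  #10 SA[10]=0  'cadddababbdbdadcba'
  #11 SA[11]=15  'cba'
  #12 SA[12]=4  'dababbdbdadcba'
  #13 SA[13]=12  'dadcba'
  #14 SA[14]=10  'dbdadcba'
  #15 SA[15]=14  'dcba'
  #16 SA[16]=3  'ddababbdbdadcba'
  #17 SA[17]=2  'dddababbdbdadcba'

SA = [17, 5, 7, 13, 1, 16, 6, 8, 11, 9, 0, 15, 4, 12, 10, 14, 3, 2]
rank  pair      lcp
   1  s[17:],s[5:]  1  'a'
   2  s[5:],s[7:]  2  'ab'
   3  s[7:],s[13:]  1  'a'
   4  s[13:],s[1:]  2  'ad'
   5  s[1:],s[16:]  0  ''
   6  s[16:],s[6:]  2  'ba'
   7  s[6:],s[8:]  1  'b'
   8  s[8:],s[11:]  1  'b'
   9  s[11:],s[9:]  2  'bd'
  10  s[9:],s[0:]  0  ''
  11  s[0:],s[15:]  1  'c'
  12  s[15:],s[4:]  0  ''
  13  s[4:],s[12:]  2  'da'
  14  s[12:],s[10:]  1  'd'
  15  s[10:],s[14:]  1  'd'
  16  s[14:],s[3:]  1  'd'
  17  s[3:],s[2:]  2  'dd'

n(n+1)/2 = 18·19/2 = 171
Σ LCP = 0 + 1 + 2 + 1 + 2 + 0 + 2 + 1 + 1 + 2 + 0 + 1 + 0 + 2 + 1 + 1 + 1 + 2 = 20
distinct = 171 − 20 = 151

151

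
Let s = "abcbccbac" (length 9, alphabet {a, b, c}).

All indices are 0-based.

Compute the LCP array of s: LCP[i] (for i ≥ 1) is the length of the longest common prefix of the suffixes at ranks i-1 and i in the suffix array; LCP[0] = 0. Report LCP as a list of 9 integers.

[0, 1, 0, 1, 2, 0, 1, 2, 1]

sorted suffixes:
  #0 SA[0]=0  'abcbccbac'
  #1 SA[1]=7  'ac'
  #2 SA[2]=6  'bac'
  #3 SA[3]=1  'bcbccbac'
  #4 SA[4]=3  'bccbac'
  #5 SA[5]=8  'c'
  #6 SA[6]=5  'cbac'
  #7 SA[7]=2  'cbccbac'
  #8 SA[8]=4  'ccbac'

SA = [0, 7, 6, 1, 3, 8, 5, 2, 4]
i: (SA[i-1],SA[i]) lcp shared
  1: (0,7) 1 'a'
  2: (7,6) 0 ''
  3: (6,1) 1 'b'
  4: (1,3) 2 'bc'
  5: (3,8) 0 ''
  6: (8,5) 1 'c'
  7: (5,2) 2 'cb'
  8: (2,4) 1 'c'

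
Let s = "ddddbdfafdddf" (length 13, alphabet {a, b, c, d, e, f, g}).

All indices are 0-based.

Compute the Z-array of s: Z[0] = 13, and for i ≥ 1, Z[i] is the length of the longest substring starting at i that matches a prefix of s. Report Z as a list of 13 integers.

Z[0]=13
i=1: fresh scan; Z[1]=3 grow→box=[1,4)
i=2: min(r-i=2, Z[1]=3)=2; Z[2]=2
i=3: min(r-i=1, Z[2]=2)=1; Z[3]=1
i=4: fresh scan; Z[4]=0
i=5: fresh scan; Z[5]=1 grow→box=[5,6)
i=6: fresh scan; Z[6]=0
i=7: fresh scan; Z[7]=0
i=8: fresh scan; Z[8]=0
i=9: fresh scan; Z[9]=3 grow→box=[9,12)
i=10: min(r-i=2, Z[1]=3)=2; Z[10]=2
i=11: min(r-i=1, Z[2]=2)=1; Z[11]=1
i=12: fresh scan; Z[12]=0

[13, 3, 2, 1, 0, 1, 0, 0, 0, 3, 2, 1, 0]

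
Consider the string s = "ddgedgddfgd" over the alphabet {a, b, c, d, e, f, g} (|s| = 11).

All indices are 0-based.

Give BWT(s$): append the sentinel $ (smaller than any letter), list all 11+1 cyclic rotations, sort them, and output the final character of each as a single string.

rank  rotation      last
    0  $ddgedgddfgd  d
    1  d$ddgedgddfg  g
    2  ddfgd$ddgedg  g
    3  ddgedgddfgd$  $
    4  dfgd$ddgedgd  d
    5  dgddfgd$ddge  e
    6  dgedgddfgd$d  d
    7  edgddfgd$ddg  g
    8  fgd$ddgedgdd  d
    9  gd$ddgedgddf  f
   10  gddfgd$ddged  d
   11  gedgddfgd$dd  d

dgg$dedgdfdd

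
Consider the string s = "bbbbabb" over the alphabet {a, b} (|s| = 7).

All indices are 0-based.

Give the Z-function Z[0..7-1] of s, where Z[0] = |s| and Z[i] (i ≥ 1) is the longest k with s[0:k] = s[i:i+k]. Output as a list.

[7, 3, 2, 1, 0, 2, 1]

Z[0]=7
i=1: fresh scan; Z[1]=3 extend→box=[1,4)
i=2: min(r-i=2, Z[1]=3)=2; Z[2]=2
i=3: min(r-i=1, Z[2]=2)=1; Z[3]=1
i=4: fresh scan; Z[4]=0
i=5: fresh scan; Z[5]=2 extend→box=[5,7)
i=6: min(r-i=1, Z[1]=3)=1; Z[6]=1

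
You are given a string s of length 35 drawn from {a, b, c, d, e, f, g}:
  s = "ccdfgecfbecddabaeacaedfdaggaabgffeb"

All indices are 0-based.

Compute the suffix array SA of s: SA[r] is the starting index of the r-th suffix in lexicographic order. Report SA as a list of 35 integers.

rank | idx | suffix
   0 |  27 | aabgffeb
   1 |  13 | abaeacaedfdaggaabgffeb
   2 |  28 | abgffeb
   3 |  17 | acaedfdaggaabgffeb
   4 |  15 | aeacaedfdaggaabgffeb
   5 |  19 | aedfdaggaabgffeb
   6 |  24 | aggaabgffeb
   7 |  34 | b
   8 |  14 | baeacaedfdaggaabgffeb
   9 |   8 | becddabaeacaedfdaggaabgffeb
  10 |  29 | bgffeb
  11 |  18 | caedfdaggaabgffeb
  12 |   0 | ccdfgecfbecddabaeacaedfdaggaabgffeb
  13 |  10 | cddabaeacaedfdaggaabgffeb
  14 |   1 | cdfgecfbecddabaeacaedfdaggaabgffeb
  15 |   6 | cfbecddabaeacaedfdaggaabgffeb
  16 |  12 | dabaeacaedfdaggaabgffeb
  17 |  23 | daggaabgffeb
  18 |  11 | ddabaeacaedfdaggaabgffeb
  19 |  21 | dfdaggaabgffeb
  20 |   2 | dfgecfbecddabaeacaedfdaggaabgffeb
  21 |  16 | eacaedfdaggaabgffeb
  22 |  33 | eb
  23 |   9 | ecddabaeacaedfdaggaabgffeb
  24 |   5 | ecfbecddabaeacaedfdaggaabgffeb
  25 |  20 | edfdaggaabgffeb
  26 |   7 | fbecddabaeacaedfdaggaabgffeb
  27 |  22 | fdaggaabgffeb
  28 |  32 | feb
  29 |  31 | ffeb
  30 |   3 | fgecfbecddabaeacaedfdaggaabgffeb
  31 |  26 | gaabgffeb
  32 |   4 | gecfbecddabaeacaedfdaggaabgffeb
  33 |  30 | gffeb
  34 |  25 | ggaabgffeb

[27, 13, 28, 17, 15, 19, 24, 34, 14, 8, 29, 18, 0, 10, 1, 6, 12, 23, 11, 21, 2, 16, 33, 9, 5, 20, 7, 22, 32, 31, 3, 26, 4, 30, 25]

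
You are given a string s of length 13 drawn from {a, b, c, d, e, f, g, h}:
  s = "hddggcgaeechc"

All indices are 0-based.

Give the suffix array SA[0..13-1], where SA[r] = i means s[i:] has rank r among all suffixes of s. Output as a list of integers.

[7, 12, 5, 10, 1, 2, 9, 8, 6, 4, 3, 11, 0]

rank→(start, suffix):
  0 → (7, 'aeechc')
  1 → (12, 'c')
  2 → (5, 'cgaeechc')
  3 → (10, 'chc')
  4 → (1, 'ddggcgaeechc')
  5 → (2, 'dggcgaeechc')
  6 → (9, 'echc')
  7 → (8, 'eechc')
  8 → (6, 'gaeechc')
  9 → (4, 'gcgaeechc')
  10 → (3, 'ggcgaeechc')
  11 → (11, 'hc')
  12 → (0, 'hddggcgaeechc')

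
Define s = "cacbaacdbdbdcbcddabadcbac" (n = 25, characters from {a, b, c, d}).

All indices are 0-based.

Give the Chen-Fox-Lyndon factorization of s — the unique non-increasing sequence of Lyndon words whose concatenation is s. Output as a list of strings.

emit factor 1: 'c' (i=0, period=1)
emit factor 2: 'acb' (i=1, period=3)
emit factor 3: 'aacdbdbdcbcddabadcbac' (i=4, period=21)

["c", "acb", "aacdbdbdcbcddabadcbac"]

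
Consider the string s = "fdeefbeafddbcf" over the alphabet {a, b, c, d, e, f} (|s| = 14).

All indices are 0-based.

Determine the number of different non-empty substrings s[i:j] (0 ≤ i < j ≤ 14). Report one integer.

rank→(start, suffix):
  0 → (7, 'afddbcf')
  1 → (11, 'bcf')
  2 → (5, 'beafddbcf')
  3 → (12, 'cf')
  4 → (10, 'dbcf')
  5 → (9, 'ddbcf')
  6 → (1, 'deefbeafddbcf')
  7 → (6, 'eafddbcf')
  8 → (2, 'eefbeafddbcf')
  9 → (3, 'efbeafddbcf')
  10 → (13, 'f')
  11 → (4, 'fbeafddbcf')
  12 → (8, 'fddbcf')
  13 → (0, 'fdeefbeafddbcf')

SA = [7, 11, 5, 12, 10, 9, 1, 6, 2, 3, 13, 4, 8, 0]
rank  pair      lcp
   1  s[7:],s[11:]  0  ''
   2  s[11:],s[5:]  1  'b'
   3  s[5:],s[12:]  0  ''
   4  s[12:],s[10:]  0  ''
   5  s[10:],s[9:]  1  'd'
   6  s[9:],s[1:]  1  'd'
   7  s[1:],s[6:]  0  ''
   8  s[6:],s[2:]  1  'e'
   9  s[2:],s[3:]  1  'e'
  10  s[3:],s[13:]  0  ''
  11  s[13:],s[4:]  1  'f'
  12  s[4:],s[8:]  1  'f'
  13  s[8:],s[0:]  2  'fd'

n(n+1)/2 = 14·15/2 = 105
Σ LCP = 0 + 0 + 1 + 0 + 0 + 1 + 1 + 0 + 1 + 1 + 0 + 1 + 1 + 2 = 9
distinct = 105 − 9 = 96

96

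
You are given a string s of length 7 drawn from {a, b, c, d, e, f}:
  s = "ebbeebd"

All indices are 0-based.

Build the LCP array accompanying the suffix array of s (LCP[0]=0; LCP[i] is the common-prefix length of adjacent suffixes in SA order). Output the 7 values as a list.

sorted suffixes:
  #0 SA[0]=1  'bbeebd'
  #1 SA[1]=5  'bd'
  #2 SA[2]=2  'beebd'
  #3 SA[3]=6  'd'
  #4 SA[4]=0  'ebbeebd'
  #5 SA[5]=4  'ebd'
  #6 SA[6]=3  'eebd'

SA = [1, 5, 2, 6, 0, 4, 3]
i: (SA[i-1],SA[i]) lcp shared
  1: (1,5) 1 'b'
  2: (5,2) 1 'b'
  3: (2,6) 0 ''
  4: (6,0) 0 ''
  5: (0,4) 2 'eb'
  6: (4,3) 1 'e'

[0, 1, 1, 0, 0, 2, 1]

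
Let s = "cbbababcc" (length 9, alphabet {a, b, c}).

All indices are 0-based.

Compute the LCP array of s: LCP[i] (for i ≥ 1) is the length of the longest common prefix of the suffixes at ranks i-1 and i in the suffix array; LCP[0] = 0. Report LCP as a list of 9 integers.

rank→(start, suffix):
  0 → (3, 'ababcc')
  1 → (5, 'abcc')
  2 → (2, 'bababcc')
  3 → (4, 'babcc')
  4 → (1, 'bbababcc')
  5 → (6, 'bcc')
  6 → (8, 'c')
  7 → (0, 'cbbababcc')
  8 → (7, 'cc')

SA = [3, 5, 2, 4, 1, 6, 8, 0, 7]
[i] adj suffixes → lcp
  [1] 3/5 → 2 ('ab')
  [2] 5/2 → 0 ('')
  [3] 2/4 → 3 ('bab')
  [4] 4/1 → 1 ('b')
  [5] 1/6 → 1 ('b')
  [6] 6/8 → 0 ('')
  [7] 8/0 → 1 ('c')
  [8] 0/7 → 1 ('c')

[0, 2, 0, 3, 1, 1, 0, 1, 1]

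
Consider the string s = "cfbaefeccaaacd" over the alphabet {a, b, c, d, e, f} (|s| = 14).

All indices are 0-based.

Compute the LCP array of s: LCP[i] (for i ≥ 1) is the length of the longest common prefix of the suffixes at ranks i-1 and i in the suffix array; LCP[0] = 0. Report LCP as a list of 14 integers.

[0, 2, 1, 1, 0, 0, 1, 1, 1, 0, 0, 1, 0, 1]

sorted suffixes:
  #0 SA[0]=9  'aaacd'
  #1 SA[1]=10  'aacd'
  #2 SA[2]=11  'acd'
  #3 SA[3]=3  'aefeccaaacd'
  #4 SA[4]=2  'baefeccaaacd'
  #5 SA[5]=8  'caaacd'
  #6 SA[6]=7  'ccaaacd'
  #7 SA[7]=12  'cd'
  #8 SA[8]=0  'cfbaefeccaaacd'
  #9 SA[9]=13  'd'
  #10 SA[10]=6  'eccaaacd'
  #11 SA[11]=4  'efeccaaacd'
  #12 SA[12]=1  'fbaefeccaaacd'
  #13 SA[13]=5  'feccaaacd'

SA = [9, 10, 11, 3, 2, 8, 7, 12, 0, 13, 6, 4, 1, 5]
i: (SA[i-1],SA[i]) lcp shared
  1: (9,10) 2 'aa'
  2: (10,11) 1 'a'
  3: (11,3) 1 'a'
  4: (3,2) 0 ''
  5: (2,8) 0 ''
  6: (8,7) 1 'c'
  7: (7,12) 1 'c'
  8: (12,0) 1 'c'
  9: (0,13) 0 ''
  10: (13,6) 0 ''
  11: (6,4) 1 'e'
  12: (4,1) 0 ''
  13: (1,5) 1 'f'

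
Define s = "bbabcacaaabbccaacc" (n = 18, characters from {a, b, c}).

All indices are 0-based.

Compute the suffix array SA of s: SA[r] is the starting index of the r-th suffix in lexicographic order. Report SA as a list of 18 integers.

sorted suffixes:
  #0 SA[0]=7  'aaabbccaacc'
  #1 SA[1]=8  'aabbccaacc'
  #2 SA[2]=14  'aacc'
  #3 SA[3]=9  'abbccaacc'
  #4 SA[4]=2  'abcacaaabbccaacc'
  #5 SA[5]=5  'acaaabbccaacc'
  #6 SA[6]=15  'acc'
  #7 SA[7]=1  'babcacaaabbccaacc'
  #8 SA[8]=0  'bbabcacaaabbccaacc'
  #9 SA[9]=10  'bbccaacc'
  #10 SA[10]=3  'bcacaaabbccaacc'
  #11 SA[11]=11  'bccaacc'
  #12 SA[12]=17  'c'
  #13 SA[13]=6  'caaabbccaacc'
  #14 SA[14]=13  'caacc'
  #15 SA[15]=4  'cacaaabbccaacc'
  #16 SA[16]=16  'cc'
  #17 SA[17]=12  'ccaacc'

[7, 8, 14, 9, 2, 5, 15, 1, 0, 10, 3, 11, 17, 6, 13, 4, 16, 12]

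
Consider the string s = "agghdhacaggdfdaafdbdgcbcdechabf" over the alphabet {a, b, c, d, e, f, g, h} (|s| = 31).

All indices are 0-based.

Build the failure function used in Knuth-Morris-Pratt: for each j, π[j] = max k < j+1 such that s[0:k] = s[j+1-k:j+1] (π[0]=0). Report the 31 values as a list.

π[0] = 0
j=1 s[j]='g': π[1]=0 (border '')
j=2 s[j]='g': π[2]=0 (border '')
j=3 s[j]='h': π[3]=0 (border '')
j=4 s[j]='d': π[4]=0 (border '')
j=5 s[j]='h': π[5]=0 (border '')
j=6 s[j]='a': π[6]=1 (border 'a')
j=7 s[j]='c': k: 1→0; π[7]=0 (border '')
j=8 s[j]='a': π[8]=1 (border 'a')
j=9 s[j]='g': π[9]=2 (border 'ag')
j=10 s[j]='g': π[10]=3 (border 'agg')
j=11 s[j]='d': k: 3→0; π[11]=0 (border '')
j=12 s[j]='f': π[12]=0 (border '')
j=13 s[j]='d': π[13]=0 (border '')
j=14 s[j]='a': π[14]=1 (border 'a')
j=15 s[j]='a': k: 1→0; π[15]=1 (border 'a')
j=16 s[j]='f': k: 1→0; π[16]=0 (border '')
j=17 s[j]='d': π[17]=0 (border '')
j=18 s[j]='b': π[18]=0 (border '')
j=19 s[j]='d': π[19]=0 (border '')
j=20 s[j]='g': π[20]=0 (border '')
j=21 s[j]='c': π[21]=0 (border '')
j=22 s[j]='b': π[22]=0 (border '')
j=23 s[j]='c': π[23]=0 (border '')
j=24 s[j]='d': π[24]=0 (border '')
j=25 s[j]='e': π[25]=0 (border '')
j=26 s[j]='c': π[26]=0 (border '')
j=27 s[j]='h': π[27]=0 (border '')
j=28 s[j]='a': π[28]=1 (border 'a')
j=29 s[j]='b': k: 1→0; π[29]=0 (border '')
j=30 s[j]='f': π[30]=0 (border '')

[0, 0, 0, 0, 0, 0, 1, 0, 1, 2, 3, 0, 0, 0, 1, 1, 0, 0, 0, 0, 0, 0, 0, 0, 0, 0, 0, 0, 1, 0, 0]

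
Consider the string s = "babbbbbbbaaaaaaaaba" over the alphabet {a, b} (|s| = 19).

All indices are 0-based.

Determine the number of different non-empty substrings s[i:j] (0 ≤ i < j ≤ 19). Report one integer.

rank | idx | suffix
   0 |  18 | a
   1 |   9 | aaaaaaaaba
   2 |  10 | aaaaaaaba
   3 |  11 | aaaaaaba
   4 |  12 | aaaaaba
   5 |  13 | aaaaba
   6 |  14 | aaaba
   7 |  15 | aaba
   8 |  16 | aba
   9 |   1 | abbbbbbbaaaaaaaaba
  10 |  17 | ba
  11 |   8 | baaaaaaaaba
  12 |   0 | babbbbbbbaaaaaaaaba
  13 |   7 | bbaaaaaaaaba
  14 |   6 | bbbaaaaaaaaba
  15 |   5 | bbbbaaaaaaaaba
  16 |   4 | bbbbbaaaaaaaaba
  17 |   3 | bbbbbbaaaaaaaaba
  18 |   2 | bbbbbbbaaaaaaaaba

SA = [18, 9, 10, 11, 12, 13, 14, 15, 16, 1, 17, 8, 0, 7, 6, 5, 4, 3, 2]
[i] adj suffixes → lcp
  [1] 18/9 → 1 ('a')
  [2] 9/10 → 7 ('aaaaaaa')
  [3] 10/11 → 6 ('aaaaaa')
  [4] 11/12 → 5 ('aaaaa')
  [5] 12/13 → 4 ('aaaa')
  [6] 13/14 → 3 ('aaa')
  [7] 14/15 → 2 ('aa')
  [8] 15/16 → 1 ('a')
  [9] 16/1 → 2 ('ab')
  [10] 1/17 → 0 ('')
  [11] 17/8 → 2 ('ba')
  [12] 8/0 → 2 ('ba')
  [13] 0/7 → 1 ('b')
  [14] 7/6 → 2 ('bb')
  [15] 6/5 → 3 ('bbb')
  [16] 5/4 → 4 ('bbbb')
  [17] 4/3 → 5 ('bbbbb')
  [18] 3/2 → 6 ('bbbbbb')

n(n+1)/2 = 19·20/2 = 190
Σ LCP = 0 + 1 + 7 + 6 + 5 + 4 + 3 + 2 + 1 + 2 + 0 + 2 + 2 + 1 + 2 + 3 + 4 + 5 + 6 = 56
distinct = 190 − 56 = 134

134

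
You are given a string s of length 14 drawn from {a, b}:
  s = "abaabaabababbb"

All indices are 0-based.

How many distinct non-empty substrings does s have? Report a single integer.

71

rank | idx | suffix
   0 |   2 | aabaabababbb
   1 |   5 | aabababbb
   2 |   0 | abaabaabababbb
   3 |   3 | abaabababbb
   4 |   6 | abababbb
   5 |   8 | ababbb
   6 |  10 | abbb
   7 |  13 | b
   8 |   1 | baabaabababbb
   9 |   4 | baabababbb
  10 |   7 | bababbb
  11 |   9 | babbb
  12 |  12 | bb
  13 |  11 | bbb

SA = [2, 5, 0, 3, 6, 8, 10, 13, 1, 4, 7, 9, 12, 11]
rank  pair      lcp
   1  s[2:],s[5:]  4  'aaba'
   2  s[5:],s[0:]  1  'a'
   3  s[0:],s[3:]  6  'abaaba'
   4  s[3:],s[6:]  3  'aba'
   5  s[6:],s[8:]  4  'abab'
   6  s[8:],s[10:]  2  'ab'
   7  s[10:],s[13:]  0  ''
   8  s[13:],s[1:]  1  'b'
   9  s[1:],s[4:]  5  'baaba'
  10  s[4:],s[7:]  2  'ba'
  11  s[7:],s[9:]  3  'bab'
  12  s[9:],s[12:]  1  'b'
  13  s[12:],s[11:]  2  'bb'

n(n+1)/2 = 14·15/2 = 105
Σ LCP = 0 + 4 + 1 + 6 + 3 + 4 + 2 + 0 + 1 + 5 + 2 + 3 + 1 + 2 = 34
distinct = 105 − 34 = 71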